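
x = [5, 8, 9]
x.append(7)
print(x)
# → [5, 8, 9, 7]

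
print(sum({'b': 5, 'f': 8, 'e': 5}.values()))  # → 18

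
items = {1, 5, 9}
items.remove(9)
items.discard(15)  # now {1, 5}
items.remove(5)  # {1}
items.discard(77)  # {1}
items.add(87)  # {1, 87}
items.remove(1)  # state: {87}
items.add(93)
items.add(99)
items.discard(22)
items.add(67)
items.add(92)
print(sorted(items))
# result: [67, 87, 92, 93, 99]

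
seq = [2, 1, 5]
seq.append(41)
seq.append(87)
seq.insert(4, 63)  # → [2, 1, 5, 41, 63, 87]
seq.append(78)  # [2, 1, 5, 41, 63, 87, 78]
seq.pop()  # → 78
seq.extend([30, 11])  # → [2, 1, 5, 41, 63, 87, 30, 11]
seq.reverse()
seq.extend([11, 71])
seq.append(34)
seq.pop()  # 34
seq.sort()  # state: [1, 2, 5, 11, 11, 30, 41, 63, 71, 87]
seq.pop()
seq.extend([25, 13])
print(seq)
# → [1, 2, 5, 11, 11, 30, 41, 63, 71, 25, 13]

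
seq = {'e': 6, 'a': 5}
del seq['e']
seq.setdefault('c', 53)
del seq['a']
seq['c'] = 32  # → {'c': 32}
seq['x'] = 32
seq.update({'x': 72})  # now {'c': 32, 'x': 72}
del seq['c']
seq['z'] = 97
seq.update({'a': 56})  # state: {'x': 72, 'z': 97, 'a': 56}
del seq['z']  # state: {'x': 72, 'a': 56}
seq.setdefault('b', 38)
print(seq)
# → {'x': 72, 'a': 56, 'b': 38}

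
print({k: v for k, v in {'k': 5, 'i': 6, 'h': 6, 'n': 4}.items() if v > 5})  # {'i': 6, 'h': 6}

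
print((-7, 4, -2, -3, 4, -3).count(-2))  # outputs 1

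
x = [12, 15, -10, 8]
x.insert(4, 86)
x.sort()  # [-10, 8, 12, 15, 86]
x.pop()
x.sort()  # [-10, 8, 12, 15]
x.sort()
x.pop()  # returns 15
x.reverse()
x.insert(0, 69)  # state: [69, 12, 8, -10]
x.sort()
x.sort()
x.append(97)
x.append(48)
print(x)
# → [-10, 8, 12, 69, 97, 48]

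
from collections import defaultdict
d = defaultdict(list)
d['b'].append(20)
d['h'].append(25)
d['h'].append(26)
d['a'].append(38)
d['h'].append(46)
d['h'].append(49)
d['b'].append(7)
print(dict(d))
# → {'b': [20, 7], 'h': [25, 26, 46, 49], 'a': [38]}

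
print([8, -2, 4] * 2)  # [8, -2, 4, 8, -2, 4]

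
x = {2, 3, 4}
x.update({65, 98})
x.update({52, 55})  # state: {2, 3, 4, 52, 55, 65, 98}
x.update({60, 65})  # {2, 3, 4, 52, 55, 60, 65, 98}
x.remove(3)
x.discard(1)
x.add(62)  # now {2, 4, 52, 55, 60, 62, 65, 98}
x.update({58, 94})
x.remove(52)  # {2, 4, 55, 58, 60, 62, 65, 94, 98}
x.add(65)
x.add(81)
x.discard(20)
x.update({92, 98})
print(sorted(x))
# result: [2, 4, 55, 58, 60, 62, 65, 81, 92, 94, 98]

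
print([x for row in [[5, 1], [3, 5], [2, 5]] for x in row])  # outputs [5, 1, 3, 5, 2, 5]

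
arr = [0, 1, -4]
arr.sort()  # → [-4, 0, 1]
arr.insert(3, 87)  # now [-4, 0, 1, 87]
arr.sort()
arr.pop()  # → 87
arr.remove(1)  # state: [-4, 0]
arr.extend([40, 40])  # [-4, 0, 40, 40]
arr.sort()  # [-4, 0, 40, 40]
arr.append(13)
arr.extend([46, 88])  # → [-4, 0, 40, 40, 13, 46, 88]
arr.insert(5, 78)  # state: [-4, 0, 40, 40, 13, 78, 46, 88]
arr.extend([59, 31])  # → [-4, 0, 40, 40, 13, 78, 46, 88, 59, 31]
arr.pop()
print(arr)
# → [-4, 0, 40, 40, 13, 78, 46, 88, 59]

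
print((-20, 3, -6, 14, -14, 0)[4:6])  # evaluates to (-14, 0)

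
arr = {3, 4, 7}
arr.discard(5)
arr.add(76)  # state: {3, 4, 7, 76}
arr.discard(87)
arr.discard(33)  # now {3, 4, 7, 76}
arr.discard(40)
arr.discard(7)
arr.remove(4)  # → {3, 76}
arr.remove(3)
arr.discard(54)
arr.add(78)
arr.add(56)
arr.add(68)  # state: {56, 68, 76, 78}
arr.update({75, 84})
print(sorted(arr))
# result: [56, 68, 75, 76, 78, 84]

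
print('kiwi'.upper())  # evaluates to KIWI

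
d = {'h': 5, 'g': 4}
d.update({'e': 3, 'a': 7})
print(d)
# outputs {'h': 5, 'g': 4, 'e': 3, 'a': 7}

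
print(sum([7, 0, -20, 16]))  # 3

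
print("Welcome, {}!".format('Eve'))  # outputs Welcome, Eve!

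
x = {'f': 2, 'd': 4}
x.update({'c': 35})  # {'f': 2, 'd': 4, 'c': 35}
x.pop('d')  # 4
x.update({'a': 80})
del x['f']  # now {'c': 35, 'a': 80}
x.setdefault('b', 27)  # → 27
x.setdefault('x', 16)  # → 16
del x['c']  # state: {'a': 80, 'b': 27, 'x': 16}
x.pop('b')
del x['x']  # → {'a': 80}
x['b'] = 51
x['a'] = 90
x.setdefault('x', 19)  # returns 19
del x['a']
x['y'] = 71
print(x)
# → {'b': 51, 'x': 19, 'y': 71}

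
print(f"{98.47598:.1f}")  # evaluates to 98.5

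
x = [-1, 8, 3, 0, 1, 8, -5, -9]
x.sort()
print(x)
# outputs [-9, -5, -1, 0, 1, 3, 8, 8]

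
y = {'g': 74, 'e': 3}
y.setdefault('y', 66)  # 66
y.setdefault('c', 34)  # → 34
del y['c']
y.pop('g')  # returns 74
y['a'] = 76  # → {'e': 3, 'y': 66, 'a': 76}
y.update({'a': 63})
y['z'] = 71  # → {'e': 3, 'y': 66, 'a': 63, 'z': 71}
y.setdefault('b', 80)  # 80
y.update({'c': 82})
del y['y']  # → {'e': 3, 'a': 63, 'z': 71, 'b': 80, 'c': 82}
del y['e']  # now {'a': 63, 'z': 71, 'b': 80, 'c': 82}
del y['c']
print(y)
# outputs {'a': 63, 'z': 71, 'b': 80}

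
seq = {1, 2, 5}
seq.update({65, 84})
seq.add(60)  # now {1, 2, 5, 60, 65, 84}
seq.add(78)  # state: {1, 2, 5, 60, 65, 78, 84}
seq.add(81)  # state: {1, 2, 5, 60, 65, 78, 81, 84}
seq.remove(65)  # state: {1, 2, 5, 60, 78, 81, 84}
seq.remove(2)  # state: {1, 5, 60, 78, 81, 84}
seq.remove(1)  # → {5, 60, 78, 81, 84}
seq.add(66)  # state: {5, 60, 66, 78, 81, 84}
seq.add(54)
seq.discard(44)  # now {5, 54, 60, 66, 78, 81, 84}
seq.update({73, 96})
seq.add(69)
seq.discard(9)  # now {5, 54, 60, 66, 69, 73, 78, 81, 84, 96}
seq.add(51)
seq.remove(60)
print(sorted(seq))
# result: [5, 51, 54, 66, 69, 73, 78, 81, 84, 96]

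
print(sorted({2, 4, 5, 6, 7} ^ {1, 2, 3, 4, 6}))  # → [1, 3, 5, 7]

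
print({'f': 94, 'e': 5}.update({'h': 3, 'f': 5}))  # None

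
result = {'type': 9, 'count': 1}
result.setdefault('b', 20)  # 20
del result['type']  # {'count': 1, 'b': 20}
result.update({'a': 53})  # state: {'count': 1, 'b': 20, 'a': 53}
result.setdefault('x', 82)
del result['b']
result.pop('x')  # 82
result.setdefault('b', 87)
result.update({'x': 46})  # {'count': 1, 'a': 53, 'b': 87, 'x': 46}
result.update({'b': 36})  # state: {'count': 1, 'a': 53, 'b': 36, 'x': 46}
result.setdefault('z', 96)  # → 96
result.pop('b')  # 36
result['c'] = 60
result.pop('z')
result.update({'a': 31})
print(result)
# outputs {'count': 1, 'a': 31, 'x': 46, 'c': 60}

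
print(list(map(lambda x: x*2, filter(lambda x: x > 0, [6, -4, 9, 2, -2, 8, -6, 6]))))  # [12, 18, 4, 16, 12]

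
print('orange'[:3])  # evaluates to ora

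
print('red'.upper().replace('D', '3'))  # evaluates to RE3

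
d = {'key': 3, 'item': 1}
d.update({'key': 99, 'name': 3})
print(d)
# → {'key': 99, 'item': 1, 'name': 3}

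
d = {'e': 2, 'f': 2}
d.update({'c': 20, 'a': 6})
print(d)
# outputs {'e': 2, 'f': 2, 'c': 20, 'a': 6}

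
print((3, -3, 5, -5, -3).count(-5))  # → 1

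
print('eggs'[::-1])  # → sgge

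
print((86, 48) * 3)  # (86, 48, 86, 48, 86, 48)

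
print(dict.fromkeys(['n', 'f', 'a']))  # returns {'n': None, 'f': None, 'a': None}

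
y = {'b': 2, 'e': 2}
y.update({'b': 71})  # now {'b': 71, 'e': 2}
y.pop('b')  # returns 71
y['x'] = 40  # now {'e': 2, 'x': 40}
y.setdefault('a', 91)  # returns 91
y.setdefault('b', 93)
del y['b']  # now {'e': 2, 'x': 40, 'a': 91}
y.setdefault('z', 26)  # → 26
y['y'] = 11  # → {'e': 2, 'x': 40, 'a': 91, 'z': 26, 'y': 11}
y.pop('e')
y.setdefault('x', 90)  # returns 40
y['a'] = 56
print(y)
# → {'x': 40, 'a': 56, 'z': 26, 'y': 11}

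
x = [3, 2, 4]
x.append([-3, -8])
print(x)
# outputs [3, 2, 4, [-3, -8]]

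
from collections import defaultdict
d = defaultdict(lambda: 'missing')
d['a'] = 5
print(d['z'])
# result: missing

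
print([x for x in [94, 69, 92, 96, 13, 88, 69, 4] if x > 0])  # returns [94, 69, 92, 96, 13, 88, 69, 4]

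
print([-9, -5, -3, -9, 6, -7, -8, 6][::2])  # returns [-9, -3, 6, -8]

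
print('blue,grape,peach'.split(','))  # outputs ['blue', 'grape', 'peach']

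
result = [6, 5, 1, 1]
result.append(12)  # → [6, 5, 1, 1, 12]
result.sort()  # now [1, 1, 5, 6, 12]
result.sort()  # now [1, 1, 5, 6, 12]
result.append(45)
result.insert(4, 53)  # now [1, 1, 5, 6, 53, 12, 45]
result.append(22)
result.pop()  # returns 22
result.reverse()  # [45, 12, 53, 6, 5, 1, 1]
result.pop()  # 1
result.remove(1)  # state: [45, 12, 53, 6, 5]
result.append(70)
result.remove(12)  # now [45, 53, 6, 5, 70]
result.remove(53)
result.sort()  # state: [5, 6, 45, 70]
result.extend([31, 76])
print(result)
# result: [5, 6, 45, 70, 31, 76]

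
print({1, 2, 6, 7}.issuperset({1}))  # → True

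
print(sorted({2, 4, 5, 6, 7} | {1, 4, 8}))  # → [1, 2, 4, 5, 6, 7, 8]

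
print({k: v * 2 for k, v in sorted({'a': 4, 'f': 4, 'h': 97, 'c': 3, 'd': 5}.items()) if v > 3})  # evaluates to {'a': 8, 'd': 10, 'f': 8, 'h': 194}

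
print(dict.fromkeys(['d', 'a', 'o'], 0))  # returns {'d': 0, 'a': 0, 'o': 0}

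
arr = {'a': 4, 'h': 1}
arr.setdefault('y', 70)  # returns 70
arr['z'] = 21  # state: {'a': 4, 'h': 1, 'y': 70, 'z': 21}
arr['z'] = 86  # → {'a': 4, 'h': 1, 'y': 70, 'z': 86}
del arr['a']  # {'h': 1, 'y': 70, 'z': 86}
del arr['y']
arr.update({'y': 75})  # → {'h': 1, 'z': 86, 'y': 75}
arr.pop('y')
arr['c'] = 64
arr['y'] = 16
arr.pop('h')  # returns 1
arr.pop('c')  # 64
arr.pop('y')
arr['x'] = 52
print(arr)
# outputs {'z': 86, 'x': 52}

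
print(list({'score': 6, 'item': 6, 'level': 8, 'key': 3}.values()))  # [6, 6, 8, 3]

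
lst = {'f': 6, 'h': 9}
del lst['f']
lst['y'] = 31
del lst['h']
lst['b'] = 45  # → {'y': 31, 'b': 45}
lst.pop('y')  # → 31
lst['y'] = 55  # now {'b': 45, 'y': 55}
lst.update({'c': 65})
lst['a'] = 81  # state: {'b': 45, 'y': 55, 'c': 65, 'a': 81}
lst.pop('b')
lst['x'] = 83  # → {'y': 55, 'c': 65, 'a': 81, 'x': 83}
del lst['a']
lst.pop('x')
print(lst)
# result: {'y': 55, 'c': 65}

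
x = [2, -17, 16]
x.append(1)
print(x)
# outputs [2, -17, 16, 1]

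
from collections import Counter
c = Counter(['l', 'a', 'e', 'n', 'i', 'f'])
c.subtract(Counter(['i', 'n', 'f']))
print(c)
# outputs Counter({'l': 1, 'a': 1, 'e': 1, 'n': 0, 'i': 0, 'f': 0})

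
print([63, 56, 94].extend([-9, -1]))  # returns None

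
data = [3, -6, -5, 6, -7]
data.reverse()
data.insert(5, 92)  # [-7, 6, -5, -6, 3, 92]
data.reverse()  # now [92, 3, -6, -5, 6, -7]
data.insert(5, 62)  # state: [92, 3, -6, -5, 6, 62, -7]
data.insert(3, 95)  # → [92, 3, -6, 95, -5, 6, 62, -7]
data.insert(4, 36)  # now [92, 3, -6, 95, 36, -5, 6, 62, -7]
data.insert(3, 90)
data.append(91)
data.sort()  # [-7, -6, -5, 3, 6, 36, 62, 90, 91, 92, 95]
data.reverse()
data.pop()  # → -7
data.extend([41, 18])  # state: [95, 92, 91, 90, 62, 36, 6, 3, -5, -6, 41, 18]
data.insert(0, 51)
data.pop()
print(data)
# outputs [51, 95, 92, 91, 90, 62, 36, 6, 3, -5, -6, 41]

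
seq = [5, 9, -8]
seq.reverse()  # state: [-8, 9, 5]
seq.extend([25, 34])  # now [-8, 9, 5, 25, 34]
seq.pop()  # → 34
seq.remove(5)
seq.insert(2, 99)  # [-8, 9, 99, 25]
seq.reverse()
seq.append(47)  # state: [25, 99, 9, -8, 47]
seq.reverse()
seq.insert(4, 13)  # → [47, -8, 9, 99, 13, 25]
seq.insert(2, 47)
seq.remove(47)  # [-8, 47, 9, 99, 13, 25]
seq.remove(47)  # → [-8, 9, 99, 13, 25]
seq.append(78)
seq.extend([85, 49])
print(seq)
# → [-8, 9, 99, 13, 25, 78, 85, 49]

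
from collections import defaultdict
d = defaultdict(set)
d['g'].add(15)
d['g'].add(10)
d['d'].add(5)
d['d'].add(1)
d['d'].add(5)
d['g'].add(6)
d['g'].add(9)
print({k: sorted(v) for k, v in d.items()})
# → {'g': [6, 9, 10, 15], 'd': [1, 5]}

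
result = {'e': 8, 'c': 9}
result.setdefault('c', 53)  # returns 9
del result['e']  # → {'c': 9}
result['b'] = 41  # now {'c': 9, 'b': 41}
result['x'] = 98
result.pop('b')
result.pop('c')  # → 9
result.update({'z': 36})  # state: {'x': 98, 'z': 36}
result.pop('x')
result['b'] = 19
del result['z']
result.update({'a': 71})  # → {'b': 19, 'a': 71}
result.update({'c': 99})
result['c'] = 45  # {'b': 19, 'a': 71, 'c': 45}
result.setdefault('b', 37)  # 19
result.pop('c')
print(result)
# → {'b': 19, 'a': 71}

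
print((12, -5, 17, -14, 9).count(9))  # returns 1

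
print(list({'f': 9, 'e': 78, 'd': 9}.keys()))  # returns ['f', 'e', 'd']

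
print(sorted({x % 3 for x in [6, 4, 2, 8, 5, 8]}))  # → [0, 1, 2]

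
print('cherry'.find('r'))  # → 3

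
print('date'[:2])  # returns da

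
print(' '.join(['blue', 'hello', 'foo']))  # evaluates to blue hello foo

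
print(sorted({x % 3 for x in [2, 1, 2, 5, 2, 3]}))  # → [0, 1, 2]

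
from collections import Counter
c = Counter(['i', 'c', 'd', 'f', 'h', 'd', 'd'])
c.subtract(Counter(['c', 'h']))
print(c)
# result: Counter({'d': 3, 'i': 1, 'f': 1, 'c': 0, 'h': 0})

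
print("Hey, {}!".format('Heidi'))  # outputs Hey, Heidi!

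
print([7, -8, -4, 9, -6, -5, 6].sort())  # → None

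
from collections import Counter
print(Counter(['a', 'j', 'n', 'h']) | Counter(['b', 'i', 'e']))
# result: Counter({'a': 1, 'j': 1, 'n': 1, 'h': 1, 'b': 1, 'i': 1, 'e': 1})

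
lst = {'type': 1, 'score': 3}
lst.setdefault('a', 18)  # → 18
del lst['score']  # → {'type': 1, 'a': 18}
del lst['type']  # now {'a': 18}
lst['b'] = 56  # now {'a': 18, 'b': 56}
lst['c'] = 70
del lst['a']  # {'b': 56, 'c': 70}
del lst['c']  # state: {'b': 56}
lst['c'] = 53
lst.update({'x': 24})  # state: {'b': 56, 'c': 53, 'x': 24}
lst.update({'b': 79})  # {'b': 79, 'c': 53, 'x': 24}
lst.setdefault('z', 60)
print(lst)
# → {'b': 79, 'c': 53, 'x': 24, 'z': 60}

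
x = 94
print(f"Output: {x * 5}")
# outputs Output: 470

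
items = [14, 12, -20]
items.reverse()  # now [-20, 12, 14]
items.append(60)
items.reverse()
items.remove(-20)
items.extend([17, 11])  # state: [60, 14, 12, 17, 11]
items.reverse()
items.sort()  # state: [11, 12, 14, 17, 60]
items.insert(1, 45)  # [11, 45, 12, 14, 17, 60]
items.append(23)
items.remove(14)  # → [11, 45, 12, 17, 60, 23]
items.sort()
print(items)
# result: [11, 12, 17, 23, 45, 60]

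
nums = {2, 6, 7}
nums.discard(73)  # {2, 6, 7}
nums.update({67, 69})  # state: {2, 6, 7, 67, 69}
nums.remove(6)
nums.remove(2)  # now {7, 67, 69}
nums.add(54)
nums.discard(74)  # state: {7, 54, 67, 69}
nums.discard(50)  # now {7, 54, 67, 69}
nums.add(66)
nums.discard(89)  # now {7, 54, 66, 67, 69}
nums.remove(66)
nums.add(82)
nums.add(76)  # {7, 54, 67, 69, 76, 82}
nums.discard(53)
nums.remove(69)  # {7, 54, 67, 76, 82}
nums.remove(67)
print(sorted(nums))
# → [7, 54, 76, 82]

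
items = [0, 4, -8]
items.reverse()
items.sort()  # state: [-8, 0, 4]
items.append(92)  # [-8, 0, 4, 92]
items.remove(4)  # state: [-8, 0, 92]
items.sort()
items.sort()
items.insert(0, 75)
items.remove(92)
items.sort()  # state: [-8, 0, 75]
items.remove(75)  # [-8, 0]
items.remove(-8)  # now [0]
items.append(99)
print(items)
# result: [0, 99]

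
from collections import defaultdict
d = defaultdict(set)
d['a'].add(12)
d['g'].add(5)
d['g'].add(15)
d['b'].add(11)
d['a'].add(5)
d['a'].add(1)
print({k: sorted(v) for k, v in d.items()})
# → {'a': [1, 5, 12], 'g': [5, 15], 'b': [11]}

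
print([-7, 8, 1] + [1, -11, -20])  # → [-7, 8, 1, 1, -11, -20]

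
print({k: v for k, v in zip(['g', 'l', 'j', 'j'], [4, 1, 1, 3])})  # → {'g': 4, 'l': 1, 'j': 3}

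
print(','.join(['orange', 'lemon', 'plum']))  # orange,lemon,plum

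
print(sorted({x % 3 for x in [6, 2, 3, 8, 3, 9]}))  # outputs [0, 2]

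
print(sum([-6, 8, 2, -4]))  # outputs 0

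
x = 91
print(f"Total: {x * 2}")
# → Total: 182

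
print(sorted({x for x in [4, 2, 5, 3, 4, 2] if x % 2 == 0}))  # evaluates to [2, 4]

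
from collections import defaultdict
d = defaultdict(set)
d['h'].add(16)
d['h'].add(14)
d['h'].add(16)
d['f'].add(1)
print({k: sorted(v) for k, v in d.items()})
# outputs {'h': [14, 16], 'f': [1]}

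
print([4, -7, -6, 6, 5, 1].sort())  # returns None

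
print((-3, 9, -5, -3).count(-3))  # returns 2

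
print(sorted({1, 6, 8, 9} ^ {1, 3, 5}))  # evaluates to [3, 5, 6, 8, 9]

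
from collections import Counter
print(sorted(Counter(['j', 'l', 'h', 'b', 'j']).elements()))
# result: ['b', 'h', 'j', 'j', 'l']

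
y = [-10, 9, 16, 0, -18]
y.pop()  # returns -18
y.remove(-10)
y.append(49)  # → [9, 16, 0, 49]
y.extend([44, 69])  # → [9, 16, 0, 49, 44, 69]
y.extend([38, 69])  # [9, 16, 0, 49, 44, 69, 38, 69]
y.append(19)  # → [9, 16, 0, 49, 44, 69, 38, 69, 19]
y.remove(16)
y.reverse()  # [19, 69, 38, 69, 44, 49, 0, 9]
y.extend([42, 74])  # [19, 69, 38, 69, 44, 49, 0, 9, 42, 74]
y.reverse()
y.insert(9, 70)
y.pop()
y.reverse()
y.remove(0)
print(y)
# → [70, 69, 38, 69, 44, 49, 9, 42, 74]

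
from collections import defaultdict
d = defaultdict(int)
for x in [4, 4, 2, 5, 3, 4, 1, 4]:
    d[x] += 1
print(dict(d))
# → {4: 4, 2: 1, 5: 1, 3: 1, 1: 1}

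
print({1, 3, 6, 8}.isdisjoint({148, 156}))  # True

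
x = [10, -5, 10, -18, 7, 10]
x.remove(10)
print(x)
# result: [-5, 10, -18, 7, 10]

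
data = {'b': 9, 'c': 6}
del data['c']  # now {'b': 9}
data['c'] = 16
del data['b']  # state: {'c': 16}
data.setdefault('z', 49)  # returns 49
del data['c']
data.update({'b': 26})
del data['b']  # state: {'z': 49}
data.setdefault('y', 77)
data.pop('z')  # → 49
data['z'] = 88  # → {'y': 77, 'z': 88}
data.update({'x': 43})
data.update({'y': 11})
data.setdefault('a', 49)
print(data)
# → {'y': 11, 'z': 88, 'x': 43, 'a': 49}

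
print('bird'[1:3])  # ir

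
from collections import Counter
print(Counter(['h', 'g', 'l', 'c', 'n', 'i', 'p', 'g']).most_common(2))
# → [('g', 2), ('h', 1)]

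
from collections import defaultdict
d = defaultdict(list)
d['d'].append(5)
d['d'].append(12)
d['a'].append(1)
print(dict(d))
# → {'d': [5, 12], 'a': [1]}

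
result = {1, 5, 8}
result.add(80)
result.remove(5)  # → {1, 8, 80}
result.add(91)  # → {1, 8, 80, 91}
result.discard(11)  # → {1, 8, 80, 91}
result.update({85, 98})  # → {1, 8, 80, 85, 91, 98}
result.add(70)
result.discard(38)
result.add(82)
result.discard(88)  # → {1, 8, 70, 80, 82, 85, 91, 98}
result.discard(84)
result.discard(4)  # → {1, 8, 70, 80, 82, 85, 91, 98}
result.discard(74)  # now {1, 8, 70, 80, 82, 85, 91, 98}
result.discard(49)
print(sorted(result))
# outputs [1, 8, 70, 80, 82, 85, 91, 98]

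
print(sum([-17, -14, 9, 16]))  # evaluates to -6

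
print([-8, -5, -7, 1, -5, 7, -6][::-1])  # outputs [-6, 7, -5, 1, -7, -5, -8]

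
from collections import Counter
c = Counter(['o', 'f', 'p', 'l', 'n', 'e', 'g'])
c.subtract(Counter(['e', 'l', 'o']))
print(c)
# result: Counter({'f': 1, 'p': 1, 'n': 1, 'g': 1, 'o': 0, 'l': 0, 'e': 0})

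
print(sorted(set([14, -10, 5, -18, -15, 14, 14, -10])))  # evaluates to [-18, -15, -10, 5, 14]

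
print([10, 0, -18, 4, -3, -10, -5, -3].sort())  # None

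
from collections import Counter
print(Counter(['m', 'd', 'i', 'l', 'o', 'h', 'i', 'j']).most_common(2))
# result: [('i', 2), ('m', 1)]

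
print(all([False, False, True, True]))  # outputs False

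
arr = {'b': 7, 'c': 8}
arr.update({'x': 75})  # {'b': 7, 'c': 8, 'x': 75}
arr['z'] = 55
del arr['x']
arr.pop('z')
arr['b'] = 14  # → {'b': 14, 'c': 8}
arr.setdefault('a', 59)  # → 59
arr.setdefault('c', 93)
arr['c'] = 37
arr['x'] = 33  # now {'b': 14, 'c': 37, 'a': 59, 'x': 33}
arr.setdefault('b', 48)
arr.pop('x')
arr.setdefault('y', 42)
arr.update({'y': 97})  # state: {'b': 14, 'c': 37, 'a': 59, 'y': 97}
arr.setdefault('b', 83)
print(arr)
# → {'b': 14, 'c': 37, 'a': 59, 'y': 97}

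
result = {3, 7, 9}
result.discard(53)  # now {3, 7, 9}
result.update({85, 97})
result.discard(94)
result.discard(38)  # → {3, 7, 9, 85, 97}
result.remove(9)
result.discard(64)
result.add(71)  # {3, 7, 71, 85, 97}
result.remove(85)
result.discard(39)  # {3, 7, 71, 97}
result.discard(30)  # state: {3, 7, 71, 97}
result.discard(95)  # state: {3, 7, 71, 97}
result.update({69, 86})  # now {3, 7, 69, 71, 86, 97}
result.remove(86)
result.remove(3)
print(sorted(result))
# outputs [7, 69, 71, 97]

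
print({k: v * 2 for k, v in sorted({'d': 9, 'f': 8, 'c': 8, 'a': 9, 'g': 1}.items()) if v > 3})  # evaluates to {'a': 18, 'c': 16, 'd': 18, 'f': 16}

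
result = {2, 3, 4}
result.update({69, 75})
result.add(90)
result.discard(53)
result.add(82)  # {2, 3, 4, 69, 75, 82, 90}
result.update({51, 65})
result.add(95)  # {2, 3, 4, 51, 65, 69, 75, 82, 90, 95}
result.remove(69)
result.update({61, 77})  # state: {2, 3, 4, 51, 61, 65, 75, 77, 82, 90, 95}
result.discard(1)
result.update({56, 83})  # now {2, 3, 4, 51, 56, 61, 65, 75, 77, 82, 83, 90, 95}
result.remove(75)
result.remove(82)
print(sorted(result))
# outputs [2, 3, 4, 51, 56, 61, 65, 77, 83, 90, 95]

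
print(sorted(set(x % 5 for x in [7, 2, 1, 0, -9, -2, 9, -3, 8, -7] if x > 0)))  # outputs [1, 2, 3, 4]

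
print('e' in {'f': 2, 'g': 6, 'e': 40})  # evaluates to True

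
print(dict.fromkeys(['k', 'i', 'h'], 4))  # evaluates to {'k': 4, 'i': 4, 'h': 4}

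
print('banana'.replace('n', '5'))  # ba5a5a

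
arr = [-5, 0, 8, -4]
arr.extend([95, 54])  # [-5, 0, 8, -4, 95, 54]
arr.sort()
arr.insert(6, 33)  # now [-5, -4, 0, 8, 54, 95, 33]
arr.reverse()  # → [33, 95, 54, 8, 0, -4, -5]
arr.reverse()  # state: [-5, -4, 0, 8, 54, 95, 33]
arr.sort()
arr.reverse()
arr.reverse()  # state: [-5, -4, 0, 8, 33, 54, 95]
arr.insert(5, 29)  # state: [-5, -4, 0, 8, 33, 29, 54, 95]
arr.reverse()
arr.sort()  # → [-5, -4, 0, 8, 29, 33, 54, 95]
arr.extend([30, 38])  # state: [-5, -4, 0, 8, 29, 33, 54, 95, 30, 38]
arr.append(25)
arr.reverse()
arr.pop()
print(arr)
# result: [25, 38, 30, 95, 54, 33, 29, 8, 0, -4]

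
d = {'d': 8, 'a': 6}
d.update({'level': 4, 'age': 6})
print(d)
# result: {'d': 8, 'a': 6, 'level': 4, 'age': 6}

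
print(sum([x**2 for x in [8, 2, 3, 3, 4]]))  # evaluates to 102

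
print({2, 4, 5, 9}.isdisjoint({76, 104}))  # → True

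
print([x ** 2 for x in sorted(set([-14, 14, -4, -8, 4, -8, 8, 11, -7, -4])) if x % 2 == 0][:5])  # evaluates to [196, 64, 16, 16, 64]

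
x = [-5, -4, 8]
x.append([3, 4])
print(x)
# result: [-5, -4, 8, [3, 4]]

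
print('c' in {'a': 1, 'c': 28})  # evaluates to True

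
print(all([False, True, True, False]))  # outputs False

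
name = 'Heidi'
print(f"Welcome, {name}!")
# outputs Welcome, Heidi!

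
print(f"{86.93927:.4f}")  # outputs 86.9393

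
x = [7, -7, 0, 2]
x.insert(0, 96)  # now [96, 7, -7, 0, 2]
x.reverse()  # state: [2, 0, -7, 7, 96]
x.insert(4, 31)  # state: [2, 0, -7, 7, 31, 96]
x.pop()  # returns 96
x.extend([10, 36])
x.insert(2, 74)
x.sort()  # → [-7, 0, 2, 7, 10, 31, 36, 74]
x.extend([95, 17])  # [-7, 0, 2, 7, 10, 31, 36, 74, 95, 17]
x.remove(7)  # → [-7, 0, 2, 10, 31, 36, 74, 95, 17]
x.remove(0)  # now [-7, 2, 10, 31, 36, 74, 95, 17]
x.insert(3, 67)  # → [-7, 2, 10, 67, 31, 36, 74, 95, 17]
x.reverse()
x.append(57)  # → [17, 95, 74, 36, 31, 67, 10, 2, -7, 57]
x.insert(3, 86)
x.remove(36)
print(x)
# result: [17, 95, 74, 86, 31, 67, 10, 2, -7, 57]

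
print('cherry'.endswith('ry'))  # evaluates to True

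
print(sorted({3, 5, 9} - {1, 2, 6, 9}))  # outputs [3, 5]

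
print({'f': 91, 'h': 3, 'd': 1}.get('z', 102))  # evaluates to 102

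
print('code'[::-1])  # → edoc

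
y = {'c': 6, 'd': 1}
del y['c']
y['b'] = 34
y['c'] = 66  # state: {'d': 1, 'b': 34, 'c': 66}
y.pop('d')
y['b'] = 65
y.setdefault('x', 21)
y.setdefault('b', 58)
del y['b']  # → {'c': 66, 'x': 21}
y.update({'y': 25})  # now {'c': 66, 'x': 21, 'y': 25}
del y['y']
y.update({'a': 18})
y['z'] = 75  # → {'c': 66, 'x': 21, 'a': 18, 'z': 75}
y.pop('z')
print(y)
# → {'c': 66, 'x': 21, 'a': 18}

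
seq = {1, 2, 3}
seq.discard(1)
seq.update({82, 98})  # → {2, 3, 82, 98}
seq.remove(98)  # {2, 3, 82}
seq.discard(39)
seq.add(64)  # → {2, 3, 64, 82}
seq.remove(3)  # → {2, 64, 82}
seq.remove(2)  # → {64, 82}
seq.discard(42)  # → {64, 82}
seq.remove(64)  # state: {82}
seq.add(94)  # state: {82, 94}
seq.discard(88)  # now {82, 94}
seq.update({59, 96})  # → {59, 82, 94, 96}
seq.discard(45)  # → {59, 82, 94, 96}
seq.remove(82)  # {59, 94, 96}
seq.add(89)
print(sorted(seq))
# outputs [59, 89, 94, 96]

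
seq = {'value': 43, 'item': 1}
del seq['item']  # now {'value': 43}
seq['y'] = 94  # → {'value': 43, 'y': 94}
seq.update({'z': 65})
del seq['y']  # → {'value': 43, 'z': 65}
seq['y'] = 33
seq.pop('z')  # 65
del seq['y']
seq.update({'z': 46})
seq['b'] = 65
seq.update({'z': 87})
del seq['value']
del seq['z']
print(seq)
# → {'b': 65}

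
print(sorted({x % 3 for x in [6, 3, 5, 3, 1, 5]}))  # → [0, 1, 2]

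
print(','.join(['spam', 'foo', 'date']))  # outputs spam,foo,date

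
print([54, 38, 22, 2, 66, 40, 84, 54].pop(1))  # 38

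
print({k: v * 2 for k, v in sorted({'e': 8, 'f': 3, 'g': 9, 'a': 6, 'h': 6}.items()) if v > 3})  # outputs {'a': 12, 'e': 16, 'g': 18, 'h': 12}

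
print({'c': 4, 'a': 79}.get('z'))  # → None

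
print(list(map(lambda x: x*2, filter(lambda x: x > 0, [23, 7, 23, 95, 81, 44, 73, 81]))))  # [46, 14, 46, 190, 162, 88, 146, 162]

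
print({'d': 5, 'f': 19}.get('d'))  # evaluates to 5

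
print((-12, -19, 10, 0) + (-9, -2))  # (-12, -19, 10, 0, -9, -2)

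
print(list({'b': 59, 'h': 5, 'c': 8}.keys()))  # ['b', 'h', 'c']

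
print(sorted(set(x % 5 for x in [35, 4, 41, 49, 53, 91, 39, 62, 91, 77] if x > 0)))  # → [0, 1, 2, 3, 4]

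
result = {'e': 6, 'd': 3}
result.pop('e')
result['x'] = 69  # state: {'d': 3, 'x': 69}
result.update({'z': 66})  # {'d': 3, 'x': 69, 'z': 66}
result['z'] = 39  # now {'d': 3, 'x': 69, 'z': 39}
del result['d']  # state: {'x': 69, 'z': 39}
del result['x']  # {'z': 39}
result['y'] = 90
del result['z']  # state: {'y': 90}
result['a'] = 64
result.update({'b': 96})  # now {'y': 90, 'a': 64, 'b': 96}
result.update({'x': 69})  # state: {'y': 90, 'a': 64, 'b': 96, 'x': 69}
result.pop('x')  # 69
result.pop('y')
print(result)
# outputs {'a': 64, 'b': 96}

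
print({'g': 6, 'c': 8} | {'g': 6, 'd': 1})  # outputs {'g': 6, 'c': 8, 'd': 1}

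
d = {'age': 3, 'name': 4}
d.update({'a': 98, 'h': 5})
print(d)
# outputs {'age': 3, 'name': 4, 'a': 98, 'h': 5}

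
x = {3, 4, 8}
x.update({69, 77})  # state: {3, 4, 8, 69, 77}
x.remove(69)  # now {3, 4, 8, 77}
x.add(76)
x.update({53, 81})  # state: {3, 4, 8, 53, 76, 77, 81}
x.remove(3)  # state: {4, 8, 53, 76, 77, 81}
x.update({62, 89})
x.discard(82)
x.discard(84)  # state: {4, 8, 53, 62, 76, 77, 81, 89}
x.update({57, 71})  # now {4, 8, 53, 57, 62, 71, 76, 77, 81, 89}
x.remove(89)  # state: {4, 8, 53, 57, 62, 71, 76, 77, 81}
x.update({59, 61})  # {4, 8, 53, 57, 59, 61, 62, 71, 76, 77, 81}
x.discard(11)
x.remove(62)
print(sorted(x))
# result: [4, 8, 53, 57, 59, 61, 71, 76, 77, 81]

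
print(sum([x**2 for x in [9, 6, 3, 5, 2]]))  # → 155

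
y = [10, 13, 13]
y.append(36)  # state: [10, 13, 13, 36]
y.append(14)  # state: [10, 13, 13, 36, 14]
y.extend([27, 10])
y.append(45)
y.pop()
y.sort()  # [10, 10, 13, 13, 14, 27, 36]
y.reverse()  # [36, 27, 14, 13, 13, 10, 10]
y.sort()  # [10, 10, 13, 13, 14, 27, 36]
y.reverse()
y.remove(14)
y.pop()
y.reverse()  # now [10, 13, 13, 27, 36]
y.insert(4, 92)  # [10, 13, 13, 27, 92, 36]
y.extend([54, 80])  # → [10, 13, 13, 27, 92, 36, 54, 80]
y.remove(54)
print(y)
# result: [10, 13, 13, 27, 92, 36, 80]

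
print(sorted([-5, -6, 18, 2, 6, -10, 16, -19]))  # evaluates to [-19, -10, -6, -5, 2, 6, 16, 18]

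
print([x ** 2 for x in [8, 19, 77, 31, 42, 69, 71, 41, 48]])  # [64, 361, 5929, 961, 1764, 4761, 5041, 1681, 2304]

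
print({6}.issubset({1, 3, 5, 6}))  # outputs True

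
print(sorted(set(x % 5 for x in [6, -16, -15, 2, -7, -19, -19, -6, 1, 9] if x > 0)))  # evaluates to [1, 2, 4]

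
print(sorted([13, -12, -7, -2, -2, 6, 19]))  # [-12, -7, -2, -2, 6, 13, 19]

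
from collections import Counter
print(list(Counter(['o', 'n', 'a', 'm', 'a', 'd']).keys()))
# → ['o', 'n', 'a', 'm', 'd']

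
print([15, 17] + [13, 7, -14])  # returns [15, 17, 13, 7, -14]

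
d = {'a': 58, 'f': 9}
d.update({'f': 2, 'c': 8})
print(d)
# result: {'a': 58, 'f': 2, 'c': 8}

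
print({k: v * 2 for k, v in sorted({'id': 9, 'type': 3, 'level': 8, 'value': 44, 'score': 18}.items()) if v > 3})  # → {'id': 18, 'level': 16, 'score': 36, 'value': 88}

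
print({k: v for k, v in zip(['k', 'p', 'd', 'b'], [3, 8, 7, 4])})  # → {'k': 3, 'p': 8, 'd': 7, 'b': 4}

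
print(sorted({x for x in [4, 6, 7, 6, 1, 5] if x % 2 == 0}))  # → [4, 6]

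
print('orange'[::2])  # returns oag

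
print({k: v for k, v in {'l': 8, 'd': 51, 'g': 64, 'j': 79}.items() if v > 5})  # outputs {'l': 8, 'd': 51, 'g': 64, 'j': 79}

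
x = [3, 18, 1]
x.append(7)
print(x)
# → [3, 18, 1, 7]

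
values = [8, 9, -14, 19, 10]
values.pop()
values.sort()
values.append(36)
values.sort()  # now [-14, 8, 9, 19, 36]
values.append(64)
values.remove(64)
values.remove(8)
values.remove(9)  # [-14, 19, 36]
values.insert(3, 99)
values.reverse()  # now [99, 36, 19, -14]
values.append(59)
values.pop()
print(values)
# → [99, 36, 19, -14]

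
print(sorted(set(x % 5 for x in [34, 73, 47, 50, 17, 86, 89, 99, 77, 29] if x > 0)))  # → [0, 1, 2, 3, 4]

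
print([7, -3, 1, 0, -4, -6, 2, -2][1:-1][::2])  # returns [-3, 0, -6]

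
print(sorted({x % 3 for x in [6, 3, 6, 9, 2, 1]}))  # [0, 1, 2]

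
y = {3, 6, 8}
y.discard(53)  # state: {3, 6, 8}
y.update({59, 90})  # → {3, 6, 8, 59, 90}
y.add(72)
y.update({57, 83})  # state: {3, 6, 8, 57, 59, 72, 83, 90}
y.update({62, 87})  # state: {3, 6, 8, 57, 59, 62, 72, 83, 87, 90}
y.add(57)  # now {3, 6, 8, 57, 59, 62, 72, 83, 87, 90}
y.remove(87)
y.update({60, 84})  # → {3, 6, 8, 57, 59, 60, 62, 72, 83, 84, 90}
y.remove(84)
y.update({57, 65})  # {3, 6, 8, 57, 59, 60, 62, 65, 72, 83, 90}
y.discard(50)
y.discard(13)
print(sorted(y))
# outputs [3, 6, 8, 57, 59, 60, 62, 65, 72, 83, 90]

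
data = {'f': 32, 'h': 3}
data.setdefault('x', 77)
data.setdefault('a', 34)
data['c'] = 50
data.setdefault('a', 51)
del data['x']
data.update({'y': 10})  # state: {'f': 32, 'h': 3, 'a': 34, 'c': 50, 'y': 10}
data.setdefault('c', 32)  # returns 50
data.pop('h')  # 3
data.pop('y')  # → 10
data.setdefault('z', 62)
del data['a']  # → {'f': 32, 'c': 50, 'z': 62}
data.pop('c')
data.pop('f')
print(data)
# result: {'z': 62}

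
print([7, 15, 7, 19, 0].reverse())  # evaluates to None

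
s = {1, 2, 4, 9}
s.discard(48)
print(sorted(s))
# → [1, 2, 4, 9]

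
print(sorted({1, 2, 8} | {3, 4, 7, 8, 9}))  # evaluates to [1, 2, 3, 4, 7, 8, 9]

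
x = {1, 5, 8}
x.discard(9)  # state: {1, 5, 8}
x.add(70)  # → {1, 5, 8, 70}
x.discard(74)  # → {1, 5, 8, 70}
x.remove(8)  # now {1, 5, 70}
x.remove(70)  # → {1, 5}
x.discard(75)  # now {1, 5}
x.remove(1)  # {5}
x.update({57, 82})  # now {5, 57, 82}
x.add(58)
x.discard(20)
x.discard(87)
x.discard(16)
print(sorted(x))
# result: [5, 57, 58, 82]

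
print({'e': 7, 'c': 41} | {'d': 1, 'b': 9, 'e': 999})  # {'e': 999, 'c': 41, 'd': 1, 'b': 9}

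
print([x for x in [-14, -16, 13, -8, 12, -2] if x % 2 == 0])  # [-14, -16, -8, 12, -2]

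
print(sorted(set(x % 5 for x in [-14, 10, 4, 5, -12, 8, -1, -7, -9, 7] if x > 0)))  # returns [0, 2, 3, 4]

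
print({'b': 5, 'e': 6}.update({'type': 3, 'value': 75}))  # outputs None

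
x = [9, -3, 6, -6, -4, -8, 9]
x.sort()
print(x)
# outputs [-8, -6, -4, -3, 6, 9, 9]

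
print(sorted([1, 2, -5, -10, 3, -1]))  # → [-10, -5, -1, 1, 2, 3]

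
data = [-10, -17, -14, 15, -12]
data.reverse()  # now [-12, 15, -14, -17, -10]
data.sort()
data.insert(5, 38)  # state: [-17, -14, -12, -10, 15, 38]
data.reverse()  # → [38, 15, -10, -12, -14, -17]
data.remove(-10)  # [38, 15, -12, -14, -17]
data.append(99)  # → [38, 15, -12, -14, -17, 99]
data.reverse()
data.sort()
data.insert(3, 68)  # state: [-17, -14, -12, 68, 15, 38, 99]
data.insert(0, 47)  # [47, -17, -14, -12, 68, 15, 38, 99]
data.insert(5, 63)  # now [47, -17, -14, -12, 68, 63, 15, 38, 99]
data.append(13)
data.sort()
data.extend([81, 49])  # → [-17, -14, -12, 13, 15, 38, 47, 63, 68, 99, 81, 49]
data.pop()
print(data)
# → [-17, -14, -12, 13, 15, 38, 47, 63, 68, 99, 81]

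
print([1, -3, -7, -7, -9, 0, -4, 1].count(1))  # 2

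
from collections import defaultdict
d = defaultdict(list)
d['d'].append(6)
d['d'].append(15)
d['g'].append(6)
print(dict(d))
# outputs {'d': [6, 15], 'g': [6]}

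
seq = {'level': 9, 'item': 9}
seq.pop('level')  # 9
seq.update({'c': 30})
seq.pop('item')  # 9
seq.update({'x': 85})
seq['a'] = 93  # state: {'c': 30, 'x': 85, 'a': 93}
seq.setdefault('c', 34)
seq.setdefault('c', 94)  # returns 30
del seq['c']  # {'x': 85, 'a': 93}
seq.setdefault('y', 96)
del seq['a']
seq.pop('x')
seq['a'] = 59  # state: {'y': 96, 'a': 59}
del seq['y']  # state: {'a': 59}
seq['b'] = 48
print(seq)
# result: {'a': 59, 'b': 48}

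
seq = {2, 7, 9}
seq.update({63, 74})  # {2, 7, 9, 63, 74}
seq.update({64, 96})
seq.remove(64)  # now {2, 7, 9, 63, 74, 96}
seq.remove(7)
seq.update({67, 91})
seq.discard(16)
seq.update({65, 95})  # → {2, 9, 63, 65, 67, 74, 91, 95, 96}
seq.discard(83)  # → {2, 9, 63, 65, 67, 74, 91, 95, 96}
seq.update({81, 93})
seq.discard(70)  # {2, 9, 63, 65, 67, 74, 81, 91, 93, 95, 96}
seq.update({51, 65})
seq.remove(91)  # {2, 9, 51, 63, 65, 67, 74, 81, 93, 95, 96}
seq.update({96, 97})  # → {2, 9, 51, 63, 65, 67, 74, 81, 93, 95, 96, 97}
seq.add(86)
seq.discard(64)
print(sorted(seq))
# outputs [2, 9, 51, 63, 65, 67, 74, 81, 86, 93, 95, 96, 97]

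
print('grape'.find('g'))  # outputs 0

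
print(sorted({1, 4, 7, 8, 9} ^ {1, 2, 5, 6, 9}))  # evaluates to [2, 4, 5, 6, 7, 8]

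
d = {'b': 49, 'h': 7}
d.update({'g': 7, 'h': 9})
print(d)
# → {'b': 49, 'h': 9, 'g': 7}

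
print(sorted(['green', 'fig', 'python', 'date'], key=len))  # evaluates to ['fig', 'date', 'green', 'python']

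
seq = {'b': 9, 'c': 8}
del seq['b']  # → {'c': 8}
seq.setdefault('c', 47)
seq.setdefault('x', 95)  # 95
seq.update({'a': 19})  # {'c': 8, 'x': 95, 'a': 19}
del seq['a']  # {'c': 8, 'x': 95}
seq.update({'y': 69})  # {'c': 8, 'x': 95, 'y': 69}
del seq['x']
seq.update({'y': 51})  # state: {'c': 8, 'y': 51}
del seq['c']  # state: {'y': 51}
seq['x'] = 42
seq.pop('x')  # 42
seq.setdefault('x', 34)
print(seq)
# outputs {'y': 51, 'x': 34}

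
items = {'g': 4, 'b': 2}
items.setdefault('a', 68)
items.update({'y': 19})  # {'g': 4, 'b': 2, 'a': 68, 'y': 19}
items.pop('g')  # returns 4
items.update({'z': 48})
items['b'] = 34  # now {'b': 34, 'a': 68, 'y': 19, 'z': 48}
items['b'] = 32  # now {'b': 32, 'a': 68, 'y': 19, 'z': 48}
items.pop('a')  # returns 68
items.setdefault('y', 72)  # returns 19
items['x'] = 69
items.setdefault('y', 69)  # 19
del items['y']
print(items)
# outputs {'b': 32, 'z': 48, 'x': 69}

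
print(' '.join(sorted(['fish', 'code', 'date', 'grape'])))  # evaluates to code date fish grape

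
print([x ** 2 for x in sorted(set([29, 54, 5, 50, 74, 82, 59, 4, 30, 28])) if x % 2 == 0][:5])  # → [16, 784, 900, 2500, 2916]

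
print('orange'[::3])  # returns on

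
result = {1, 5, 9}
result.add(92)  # {1, 5, 9, 92}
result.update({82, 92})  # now {1, 5, 9, 82, 92}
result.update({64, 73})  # {1, 5, 9, 64, 73, 82, 92}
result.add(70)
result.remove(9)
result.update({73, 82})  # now {1, 5, 64, 70, 73, 82, 92}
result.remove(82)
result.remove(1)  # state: {5, 64, 70, 73, 92}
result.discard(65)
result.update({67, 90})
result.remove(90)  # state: {5, 64, 67, 70, 73, 92}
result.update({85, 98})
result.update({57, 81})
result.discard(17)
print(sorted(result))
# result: [5, 57, 64, 67, 70, 73, 81, 85, 92, 98]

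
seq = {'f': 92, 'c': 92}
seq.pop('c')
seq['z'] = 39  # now {'f': 92, 'z': 39}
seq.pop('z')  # 39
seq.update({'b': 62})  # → {'f': 92, 'b': 62}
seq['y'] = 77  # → {'f': 92, 'b': 62, 'y': 77}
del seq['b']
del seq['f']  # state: {'y': 77}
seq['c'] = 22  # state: {'y': 77, 'c': 22}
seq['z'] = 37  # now {'y': 77, 'c': 22, 'z': 37}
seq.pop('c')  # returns 22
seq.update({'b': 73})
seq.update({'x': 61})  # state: {'y': 77, 'z': 37, 'b': 73, 'x': 61}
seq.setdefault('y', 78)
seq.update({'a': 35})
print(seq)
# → {'y': 77, 'z': 37, 'b': 73, 'x': 61, 'a': 35}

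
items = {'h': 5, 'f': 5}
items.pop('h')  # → 5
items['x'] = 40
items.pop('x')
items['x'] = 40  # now {'f': 5, 'x': 40}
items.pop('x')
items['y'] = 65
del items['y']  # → {'f': 5}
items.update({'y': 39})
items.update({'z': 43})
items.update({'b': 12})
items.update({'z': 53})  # {'f': 5, 'y': 39, 'z': 53, 'b': 12}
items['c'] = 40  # {'f': 5, 'y': 39, 'z': 53, 'b': 12, 'c': 40}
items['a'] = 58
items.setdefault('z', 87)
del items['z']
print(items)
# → {'f': 5, 'y': 39, 'b': 12, 'c': 40, 'a': 58}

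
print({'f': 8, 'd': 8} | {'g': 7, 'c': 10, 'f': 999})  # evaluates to {'f': 999, 'd': 8, 'g': 7, 'c': 10}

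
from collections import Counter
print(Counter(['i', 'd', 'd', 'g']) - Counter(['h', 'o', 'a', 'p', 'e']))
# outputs Counter({'d': 2, 'i': 1, 'g': 1})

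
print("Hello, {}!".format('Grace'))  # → Hello, Grace!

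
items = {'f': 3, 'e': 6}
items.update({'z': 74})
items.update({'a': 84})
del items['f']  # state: {'e': 6, 'z': 74, 'a': 84}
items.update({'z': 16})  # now {'e': 6, 'z': 16, 'a': 84}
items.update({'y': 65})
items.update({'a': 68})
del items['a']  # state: {'e': 6, 'z': 16, 'y': 65}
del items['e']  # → {'z': 16, 'y': 65}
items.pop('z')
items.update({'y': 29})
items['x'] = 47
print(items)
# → {'y': 29, 'x': 47}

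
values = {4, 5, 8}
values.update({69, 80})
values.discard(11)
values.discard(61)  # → {4, 5, 8, 69, 80}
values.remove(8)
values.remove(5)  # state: {4, 69, 80}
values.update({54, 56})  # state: {4, 54, 56, 69, 80}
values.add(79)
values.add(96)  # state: {4, 54, 56, 69, 79, 80, 96}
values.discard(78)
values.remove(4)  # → {54, 56, 69, 79, 80, 96}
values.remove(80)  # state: {54, 56, 69, 79, 96}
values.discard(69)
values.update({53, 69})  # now {53, 54, 56, 69, 79, 96}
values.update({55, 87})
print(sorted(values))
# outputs [53, 54, 55, 56, 69, 79, 87, 96]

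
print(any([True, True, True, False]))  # True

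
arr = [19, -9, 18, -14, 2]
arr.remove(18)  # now [19, -9, -14, 2]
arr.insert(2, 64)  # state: [19, -9, 64, -14, 2]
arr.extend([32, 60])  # [19, -9, 64, -14, 2, 32, 60]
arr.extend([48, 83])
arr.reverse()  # [83, 48, 60, 32, 2, -14, 64, -9, 19]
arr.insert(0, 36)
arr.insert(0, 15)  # [15, 36, 83, 48, 60, 32, 2, -14, 64, -9, 19]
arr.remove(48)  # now [15, 36, 83, 60, 32, 2, -14, 64, -9, 19]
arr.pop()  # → 19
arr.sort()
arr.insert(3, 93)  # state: [-14, -9, 2, 93, 15, 32, 36, 60, 64, 83]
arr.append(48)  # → [-14, -9, 2, 93, 15, 32, 36, 60, 64, 83, 48]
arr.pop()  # 48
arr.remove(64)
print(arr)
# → [-14, -9, 2, 93, 15, 32, 36, 60, 83]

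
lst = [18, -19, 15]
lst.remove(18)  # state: [-19, 15]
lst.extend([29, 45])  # [-19, 15, 29, 45]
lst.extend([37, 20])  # [-19, 15, 29, 45, 37, 20]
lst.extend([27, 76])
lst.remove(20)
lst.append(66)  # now [-19, 15, 29, 45, 37, 27, 76, 66]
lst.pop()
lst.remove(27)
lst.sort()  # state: [-19, 15, 29, 37, 45, 76]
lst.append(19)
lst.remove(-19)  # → [15, 29, 37, 45, 76, 19]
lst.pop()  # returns 19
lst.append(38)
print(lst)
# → [15, 29, 37, 45, 76, 38]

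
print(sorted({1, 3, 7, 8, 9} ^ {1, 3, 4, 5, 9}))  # [4, 5, 7, 8]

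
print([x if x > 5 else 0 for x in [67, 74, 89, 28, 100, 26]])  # [67, 74, 89, 28, 100, 26]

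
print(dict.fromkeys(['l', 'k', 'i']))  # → {'l': None, 'k': None, 'i': None}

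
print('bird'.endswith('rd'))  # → True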